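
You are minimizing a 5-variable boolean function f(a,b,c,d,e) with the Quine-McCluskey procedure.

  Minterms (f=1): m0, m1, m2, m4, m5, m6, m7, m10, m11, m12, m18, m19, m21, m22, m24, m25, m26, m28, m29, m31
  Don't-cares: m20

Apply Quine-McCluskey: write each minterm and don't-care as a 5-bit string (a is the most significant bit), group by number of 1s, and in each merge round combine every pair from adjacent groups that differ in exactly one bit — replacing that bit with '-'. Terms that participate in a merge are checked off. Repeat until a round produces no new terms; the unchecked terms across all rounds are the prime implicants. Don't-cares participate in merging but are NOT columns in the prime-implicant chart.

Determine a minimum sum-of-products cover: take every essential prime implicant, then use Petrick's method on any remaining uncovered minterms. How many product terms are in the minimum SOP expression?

10

[col 0] 00000*, 00001*, 00010*, 00100*, 00101*, 00110*, 00111*, 01010*, 01011*, 01100*, 10010*, 10011*, 10100*, 10101*, 10110*, 11000*, 11001*, 11010*, 11100*, 11101*, 11111*
[col 1] -0010*, -0100*, -0101*, -0110*, -1010*, -1100*, 0-010*, 0-100*, 00-00*, 00-01*, 00-10*, 000-0*, 0000-*, 001-0*, 001-1*, 0010-*, 0011-*, 0101-, 1-010*, 1-100*, 1-101*, 10-10*, 1001-, 101-0*, 1010-*, 11-00*, 11-01*, 110-0, 1100-*, 111-1, 1110-*
[col 2] --010, --100, -0-10, -01-0, -010-, 00--0, 00-0-, 001--, 1-10-, 11-0-
Prime implicants: --010, --100, -0-10, -01-0, -010-, 00--0, 00-0-, 001--, 0101-, 1-10-, 1001-, 11-0-, 110-0, 111-1
PI chart (minterm → PIs covering it):
  0 | 00--0,00-0-
  1 | 00-0-  (sole → essential)
  2 | --010,-0-10,00--0
  4 | --100,-01-0,-010-,00--0,00-0-,001--
  5 | -010-,00-0-,001--
  6 | -0-10,-01-0,00--0,001--
  7 | 001--  (sole → essential)
  10 | --010,0101-
  11 | 0101-  (sole → essential)
  12 | --100  (sole → essential)
  18 | --010,-0-10,1001-
  19 | 1001-  (sole → essential)
  21 | -010-,1-10-
  22 | -0-10,-01-0
  24 | 11-0-,110-0
  25 | 11-0-  (sole → essential)
  26 | --010,110-0
  28 | --100,1-10-,11-0-
  29 | 1-10-,11-0-,111-1
  31 | 111-1  (sole → essential)
Essential prime implicants: --100, 00-0-, 001--, 0101-, 1001-, 11-0-, 111-1
Petrick residual → --010, -0-10, -010-
Minimum SOP uses 10 PIs: c'de' + cd'e' + b'de' + b'cd' + a'b'd' + a'b'c + a'bc'd + ab'c'd + abd' + abce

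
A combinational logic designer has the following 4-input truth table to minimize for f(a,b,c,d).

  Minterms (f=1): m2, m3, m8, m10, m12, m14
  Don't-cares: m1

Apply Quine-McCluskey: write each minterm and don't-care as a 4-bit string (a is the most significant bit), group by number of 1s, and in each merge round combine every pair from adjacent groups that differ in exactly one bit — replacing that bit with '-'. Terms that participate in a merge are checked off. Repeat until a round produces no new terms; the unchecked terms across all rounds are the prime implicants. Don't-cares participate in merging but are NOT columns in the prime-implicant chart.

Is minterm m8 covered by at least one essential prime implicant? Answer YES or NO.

YES

[col 0] 0001*, 0010*, 0011*, 1000*, 1010*, 1100*, 1110*
[col 1] -010, 00-1, 001-, 1-00*, 1-10*, 10-0*, 11-0*
[col 2] 1--0
Prime implicants: -010, 00-1, 001-, 1--0
PI chart (minterm → PIs covering it):
  2 | -010,001-
  3 | 00-1,001-
  8 | 1--0  (sole → essential)
  10 | -010,1--0
  12 | 1--0  (sole → essential)
  14 | 1--0  (sole → essential)
Essential prime implicants: 1--0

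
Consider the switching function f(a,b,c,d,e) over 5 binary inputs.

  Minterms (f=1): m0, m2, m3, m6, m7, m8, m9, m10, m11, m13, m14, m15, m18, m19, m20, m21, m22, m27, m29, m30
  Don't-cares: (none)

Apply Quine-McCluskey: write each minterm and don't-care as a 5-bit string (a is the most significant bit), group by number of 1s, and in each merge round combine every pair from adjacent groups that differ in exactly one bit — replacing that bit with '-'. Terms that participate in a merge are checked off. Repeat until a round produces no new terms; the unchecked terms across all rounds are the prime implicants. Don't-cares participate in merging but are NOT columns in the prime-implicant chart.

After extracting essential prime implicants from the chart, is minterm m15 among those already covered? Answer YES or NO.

YES

Round 0: 00000✓ 00010✓ 00011✓ 00110✓ 00111✓ 01000✓ 01001✓ 01010✓ 01011✓ 01101✓ 01110✓ 01111✓ 10010✓ 10011✓ 10100✓ 10101✓ 10110✓ 11011✓ 11101✓ 11110✓
Round 1: -0010✓ -0011✓ -0110✓ -1011✓ -1101 -1110✓ 0-000✓ 0-010✓ 0-011✓ 0-110✓ 0-111✓ 00-10✓ 00-11✓ 000-0✓ 0001-✓ 0011-✓ 01-01✓ 01-10✓ 01-11✓ 010-0✓ 010-1✓ 0100-✓ 0101-✓ 011-1✓ 0111-✓ 1-011✓ 1-101 1-110✓ 10-10✓ 1001-✓ 101-0 1010-
Round 2: --011 --110 -0-10 -001- 0--10✓ 0--11✓ 0-0-0 0-01-✓ 0-11-✓ 00-1-✓ 01--1 01-1-✓ 010--
Round 3: 0--1-
PIs = {--011, --110, -0-10, -001-, -1101, 0--1-, 0-0-0, 01--1, 010--, 1-101, 101-0, 1010-}
Coverage chart:
  m0: 0-0-0 ←essential
  m2: -0-10,-001-,0--1-,0-0-0
  m3: --011,-001-,0--1-
  m6: --110,-0-10,0--1-
  m7: 0--1- ←essential
  m8: 0-0-0,010--
  m9: 01--1,010--
  m10: 0--1-,0-0-0,010--
  m11: --011,0--1-,01--1,010--
  m13: -1101,01--1
  m14: --110,0--1-
  m15: 0--1-,01--1
  m18: -0-10,-001-
  m19: --011,-001-
  m20: 101-0,1010-
  m21: 1-101,1010-
  m22: --110,-0-10,101-0
  m27: --011 ←essential
  m29: -1101,1-101
  m30: --110 ←essential
Essential: --011, --110, 0--1-, 0-0-0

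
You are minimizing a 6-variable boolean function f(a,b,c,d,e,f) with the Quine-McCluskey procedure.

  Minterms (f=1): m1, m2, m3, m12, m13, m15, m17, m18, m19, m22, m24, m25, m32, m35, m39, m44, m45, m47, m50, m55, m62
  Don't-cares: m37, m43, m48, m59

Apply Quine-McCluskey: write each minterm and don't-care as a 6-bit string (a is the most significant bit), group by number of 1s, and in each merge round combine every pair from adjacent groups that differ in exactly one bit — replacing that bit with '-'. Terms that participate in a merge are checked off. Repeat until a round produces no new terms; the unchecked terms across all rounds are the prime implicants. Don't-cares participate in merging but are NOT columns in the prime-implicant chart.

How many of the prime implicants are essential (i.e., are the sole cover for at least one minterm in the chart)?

9

[col 0] 000001*, 000010*, 000011*, 001100*, 001101*, 001111*, 010001*, 010010*, 010011*, 010110*, 011000*, 011001*, 100000*, 100011*, 100101*, 100111*, 101011*, 101100*, 101101*, 101111*, 110000*, 110010*, 110111*, 111011*, 111110
[col 1] -00011, -01100*, -01101*, -01111*, -10010, 0-0001*, 0-0010*, 0-0011*, 0000-1*, 00001-*, 0011-1*, 00110-*, 01-001, 010-10, 0100-1*, 01001-*, 01100-, 1-0000, 1-0111, 1-1011, 10-011*, 10-101*, 10-111*, 100-11*, 1001-1*, 101-11*, 1011-1*, 10110-*, 1100-0
[col 2] -011-1, -0110-, 0-00-1, 0-001-, 10--11, 10-1-1
Prime implicants: -00011, -011-1, -0110-, -10010, 0-00-1, 0-001-, 01-001, 010-10, 01100-, 1-0000, 1-0111, 1-1011, 10--11, 10-1-1, 1100-0, 111110
PI chart (minterm → PIs covering it):
  1 | 0-00-1  (sole → essential)
  2 | 0-001-  (sole → essential)
  3 | -00011,0-00-1,0-001-
  12 | -0110-  (sole → essential)
  13 | -011-1,-0110-
  15 | -011-1  (sole → essential)
  17 | 0-00-1,01-001
  18 | -10010,0-001-,010-10
  19 | 0-00-1,0-001-
  22 | 010-10  (sole → essential)
  24 | 01100-  (sole → essential)
  25 | 01-001,01100-
  32 | 1-0000  (sole → essential)
  35 | -00011,10--11
  39 | 1-0111,10--11,10-1-1
  44 | -0110-  (sole → essential)
  45 | -011-1,-0110-,10-1-1
  47 | -011-1,10--11,10-1-1
  50 | -10010,1100-0
  55 | 1-0111  (sole → essential)
  62 | 111110  (sole → essential)
Essential prime implicants: -011-1, -0110-, 0-00-1, 0-001-, 010-10, 01100-, 1-0000, 1-0111, 111110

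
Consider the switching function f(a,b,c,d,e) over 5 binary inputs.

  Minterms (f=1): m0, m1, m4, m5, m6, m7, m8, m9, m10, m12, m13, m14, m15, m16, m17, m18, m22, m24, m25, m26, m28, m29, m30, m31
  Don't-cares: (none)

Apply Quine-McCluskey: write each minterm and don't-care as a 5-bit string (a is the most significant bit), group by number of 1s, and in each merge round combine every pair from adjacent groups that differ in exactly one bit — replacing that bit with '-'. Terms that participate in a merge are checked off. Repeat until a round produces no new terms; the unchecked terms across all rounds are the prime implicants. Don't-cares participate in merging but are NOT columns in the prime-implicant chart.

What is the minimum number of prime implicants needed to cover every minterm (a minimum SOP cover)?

5

Round 0: 00000✓ 00001✓ 00100✓ 00101✓ 00110✓ 00111✓ 01000✓ 01001✓ 01010✓ 01100✓ 01101✓ 01110✓ 01111✓ 10000✓ 10001✓ 10010✓ 10110✓ 11000✓ 11001✓ 11010✓ 11100✓ 11101✓ 11110✓ 11111✓
Round 1: -0000✓ -0001✓ -0110✓ -1000✓ -1001✓ -1010✓ -1100✓ -1101✓ -1110✓ -1111✓ 0-000✓ 0-001✓ 0-100✓ 0-101✓ 0-110✓ 0-111✓ 00-00✓ 00-01✓ 0000-✓ 001-0✓ 001-1✓ 0010-✓ 0011-✓ 01-00✓ 01-01✓ 01-10✓ 010-0✓ 0100-✓ 011-0✓ 011-1✓ 0110-✓ 0111-✓ 1-000✓ 1-001✓ 1-010✓ 1-110✓ 10-10✓ 100-0✓ 1000-✓ 11-00✓ 11-01✓ 11-10✓ 110-0✓ 1100-✓ 111-0✓ 111-1✓ 1110-✓ 1111-✓
Round 2: --000✓ --001✓ --110 -000-✓ -1-00✓ -1-01✓ -1-10✓ -10-0✓ -100-✓ -11-0✓ -11-1✓ -110-✓ -111-✓ 0--00✓ 0--01✓ 0-00-✓ 0-1-0✓ 0-1-1✓ 0-10-✓ 0-11-✓ 00-0-✓ 001--✓ 01--0✓ 01-0-✓ 011--✓ 1--10 1-0-0 1-00-✓ 11--0✓ 11-0-✓ 111--✓
Round 3: --00- -1--0 -1-0- -11-- 0--0- 0-1--
PIs = {--00-, --110, -1--0, -1-0-, -11--, 0--0-, 0-1--, 1--10, 1-0-0}
Coverage chart:
  m0: --00-,0--0-
  m1: --00-,0--0-
  m4: 0--0-,0-1--
  m5: 0--0-,0-1--
  m6: --110,0-1--
  m7: 0-1-- ←essential
  m8: --00-,-1--0,-1-0-,0--0-
  m9: --00-,-1-0-,0--0-
  m10: -1--0 ←essential
  m12: -1--0,-1-0-,-11--,0--0-,0-1--
  m13: -1-0-,-11--,0--0-,0-1--
  m14: --110,-1--0,-11--,0-1--
  m15: -11--,0-1--
  m16: --00-,1-0-0
  m17: --00- ←essential
  m18: 1--10,1-0-0
  m22: --110,1--10
  m24: --00-,-1--0,-1-0-,1-0-0
  m25: --00-,-1-0-
  m26: -1--0,1--10,1-0-0
  m28: -1--0,-1-0-,-11--
  m29: -1-0-,-11--
  m30: --110,-1--0,-11--,1--10
  m31: -11-- ←essential
Essential: --00-, -1--0, -11--, 0-1--
Petrick residual → 1--10
Min cover (5 terms): c'd' + be' + bc + a'c + ade'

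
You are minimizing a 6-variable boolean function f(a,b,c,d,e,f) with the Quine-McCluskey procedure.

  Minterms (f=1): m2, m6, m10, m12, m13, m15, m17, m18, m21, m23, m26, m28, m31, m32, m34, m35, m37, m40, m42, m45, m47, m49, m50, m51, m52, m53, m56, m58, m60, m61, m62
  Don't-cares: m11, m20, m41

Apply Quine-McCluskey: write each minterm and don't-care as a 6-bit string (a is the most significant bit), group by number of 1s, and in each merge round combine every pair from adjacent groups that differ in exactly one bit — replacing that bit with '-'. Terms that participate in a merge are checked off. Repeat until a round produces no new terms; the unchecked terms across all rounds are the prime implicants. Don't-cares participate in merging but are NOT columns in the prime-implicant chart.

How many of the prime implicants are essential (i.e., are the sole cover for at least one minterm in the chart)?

Round 0: 000010✓ 000110✓ 001010✓ 001011✓ 001100✓ 001101✓ 001111✓ 010001✓ 010010✓ 010100✓ 010101✓ 010111✓ 011010✓ 011100✓ 011111✓ 100000✓ 100010✓ 100011✓ 100101✓ 101000✓ 101001✓ 101010✓ 101101✓ 101111✓ 110001✓ 110010✓ 110011✓ 110100✓ 110101✓ 111000✓ 111010✓ 111100✓ 111101✓ 111110✓
Round 1: -00010✓ -01010✓ -01101✓ -01111✓ -10001✓ -10010✓ -10100✓ -10101✓ -11010✓ -11100✓ 0-0010✓ 0-1010✓ 0-1100 0-1111 00-010✓ 000-10 001-11 00101- 0011-1✓ 00110- 01-010✓ 01-100✓ 01-111 010-01✓ 0101-1 01010-✓ 1-0010✓ 1-0011✓ 1-0101✓ 1-1000✓ 1-1010✓ 1-1101✓ 10-000✓ 10-010✓ 10-101✓ 1000-0✓ 10001-✓ 101-01 1010-0✓ 10100- 1011-1✓ 11-010✓ 11-100✓ 11-101✓ 110-01✓ 1100-1 11001-✓ 11010-✓ 111-00✓ 111-10✓ 1110-0✓ 1111-0✓ 11110-✓
Round 2: --0010✓ --1010✓ -0-010✓ -011-1 -1-010✓ -1-100 -10-01 -1010- 0--010✓ 1--010✓ 1--101 1-001- 1-10-0 10-0-0 11-10- 111--0
Round 3: ---010
PIs = {---010, -011-1, -1-100, -10-01, -1010-, 0-1100, 0-1111, 000-10, 001-11, 00101-, 00110-, 01-111, 0101-1, 1--101, 1-001-, 1-10-0, 10-0-0, 101-01, 10100-, 11-10-, 1100-1, 111--0}
Coverage chart:
  m2: ---010,000-10
  m6: 000-10 ←essential
  m10: ---010,00101-
  m12: 0-1100,00110-
  m13: -011-1,00110-
  m15: -011-1,0-1111,001-11
  m17: -10-01 ←essential
  m18: ---010 ←essential
  m21: -10-01,-1010-,0101-1
  m23: 01-111,0101-1
  m26: ---010 ←essential
  m28: -1-100,0-1100
  m31: 0-1111,01-111
  m32: 10-0-0 ←essential
  m34: ---010,1-001-,10-0-0
  m35: 1-001- ←essential
  m37: 1--101 ←essential
  m40: 1-10-0,10-0-0,10100-
  m42: ---010,1-10-0,10-0-0
  m45: -011-1,1--101,101-01
  m47: -011-1 ←essential
  m49: -10-01,1100-1
  m50: ---010,1-001-
  m51: 1-001-,1100-1
  m52: -1-100,-1010-,11-10-
  m53: -10-01,-1010-,1--101,11-10-
  m56: 1-10-0,111--0
  m58: ---010,1-10-0,111--0
  m60: -1-100,11-10-,111--0
  m61: 1--101,11-10-
  m62: 111--0 ←essential
Essential: ---010, -011-1, -10-01, 000-10, 1--101, 1-001-, 10-0-0, 111--0

8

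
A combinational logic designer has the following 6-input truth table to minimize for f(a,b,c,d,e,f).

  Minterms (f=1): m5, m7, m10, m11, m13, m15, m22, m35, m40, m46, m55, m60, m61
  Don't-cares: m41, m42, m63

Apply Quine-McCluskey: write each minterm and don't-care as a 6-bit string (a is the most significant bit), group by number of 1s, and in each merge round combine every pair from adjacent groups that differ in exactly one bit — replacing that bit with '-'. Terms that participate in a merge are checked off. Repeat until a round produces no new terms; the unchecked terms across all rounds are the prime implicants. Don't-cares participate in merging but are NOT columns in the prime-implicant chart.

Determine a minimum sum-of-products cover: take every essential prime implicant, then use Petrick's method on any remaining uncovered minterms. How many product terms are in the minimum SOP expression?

[col 0] 000101*, 000111*, 001010*, 001011*, 001101*, 001111*, 010110, 100011, 101000*, 101001*, 101010*, 101110*, 110111*, 111100*, 111101*, 111111*
[col 1] -01010, 00-101*, 00-111*, 0001-1*, 001-11, 00101-, 0011-1*, 101-10, 1010-0, 10100-, 11-111, 1111-1, 11110-
[col 2] 00-1-1
Prime implicants: -01010, 00-1-1, 001-11, 00101-, 010110, 100011, 101-10, 1010-0, 10100-, 11-111, 1111-1, 11110-
PI chart (minterm → PIs covering it):
  5 | 00-1-1  (sole → essential)
  7 | 00-1-1  (sole → essential)
  10 | -01010,00101-
  11 | 001-11,00101-
  13 | 00-1-1  (sole → essential)
  15 | 00-1-1,001-11
  22 | 010110  (sole → essential)
  35 | 100011  (sole → essential)
  40 | 1010-0,10100-
  46 | 101-10  (sole → essential)
  55 | 11-111  (sole → essential)
  60 | 11110-  (sole → essential)
  61 | 1111-1,11110-
Essential prime implicants: 00-1-1, 010110, 100011, 101-10, 11-111, 11110-
Petrick residual → 00101-, 1010-0
Minimum SOP uses 8 PIs: a'b'df + a'b'cd'e + a'bc'def' + ab'c'd'ef + ab'cef' + ab'cd'f' + abdef + abcde'

8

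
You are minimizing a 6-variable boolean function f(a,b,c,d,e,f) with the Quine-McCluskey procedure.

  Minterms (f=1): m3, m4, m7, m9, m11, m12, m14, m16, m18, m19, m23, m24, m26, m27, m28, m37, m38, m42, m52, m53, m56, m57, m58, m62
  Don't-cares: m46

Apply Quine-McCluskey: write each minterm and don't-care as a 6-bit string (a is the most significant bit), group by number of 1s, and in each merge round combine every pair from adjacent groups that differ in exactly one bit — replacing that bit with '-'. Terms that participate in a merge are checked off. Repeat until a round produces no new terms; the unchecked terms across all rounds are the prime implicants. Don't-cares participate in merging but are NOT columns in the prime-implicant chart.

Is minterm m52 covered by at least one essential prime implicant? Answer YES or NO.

Round 0: 000011✓ 000100✓ 000111✓ 001001✓ 001011✓ 001100✓ 001110✓ 010000✓ 010010✓ 010011✓ 010111✓ 011000✓ 011010✓ 011011✓ 011100✓ 100101✓ 100110✓ 101010✓ 101110✓ 110100✓ 110101✓ 111000✓ 111001✓ 111010✓ 111110✓
Round 1: -01110 -11000✓ -11010✓ 0-0011✓ 0-0111✓ 0-1011✓ 0-1100 00-011✓ 00-100 000-11✓ 0010-1 0011-0 01-000✓ 01-010✓ 01-011✓ 010-11✓ 0100-0✓ 01001-✓ 011-00 0110-0✓ 01101-✓ 1-0101 1-1010✓ 1-1110✓ 10-110 101-10✓ 11010- 111-10✓ 1110-0✓ 11100-
Round 2: -110-0 0--011 0-0-11 01-0-0 01-01- 1-1-10
PIs = {-01110, -110-0, 0--011, 0-0-11, 0-1100, 00-100, 0010-1, 0011-0, 01-0-0, 01-01-, 011-00, 1-0101, 1-1-10, 10-110, 11010-, 11100-}
Coverage chart:
  m3: 0--011,0-0-11
  m4: 00-100 ←essential
  m7: 0-0-11 ←essential
  m9: 0010-1 ←essential
  m11: 0--011,0010-1
  m12: 0-1100,00-100,0011-0
  m14: -01110,0011-0
  m16: 01-0-0 ←essential
  m18: 01-0-0,01-01-
  m19: 0--011,0-0-11,01-01-
  m23: 0-0-11 ←essential
  m24: -110-0,01-0-0,011-00
  m26: -110-0,01-0-0,01-01-
  m27: 0--011,01-01-
  m28: 0-1100,011-00
  m37: 1-0101 ←essential
  m38: 10-110 ←essential
  m42: 1-1-10 ←essential
  m52: 11010- ←essential
  m53: 1-0101,11010-
  m56: -110-0,11100-
  m57: 11100- ←essential
  m58: -110-0,1-1-10
  m62: 1-1-10 ←essential
Essential: 0-0-11, 00-100, 0010-1, 01-0-0, 1-0101, 1-1-10, 10-110, 11010-, 11100-

YES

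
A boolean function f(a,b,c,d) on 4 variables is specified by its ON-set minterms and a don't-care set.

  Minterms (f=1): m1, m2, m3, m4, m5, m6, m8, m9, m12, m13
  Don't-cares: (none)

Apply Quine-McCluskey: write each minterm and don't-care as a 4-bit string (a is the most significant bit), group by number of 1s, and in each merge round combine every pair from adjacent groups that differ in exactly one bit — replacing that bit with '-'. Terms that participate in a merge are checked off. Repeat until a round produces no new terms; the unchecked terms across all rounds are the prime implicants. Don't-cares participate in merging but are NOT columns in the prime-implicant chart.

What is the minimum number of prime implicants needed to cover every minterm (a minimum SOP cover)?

size-2^0 implicants → 0001(✓)  0010(✓)  0011(✓)  0100(✓)  0101(✓)  0110(✓)  1000(✓)  1001(✓)  1100(✓)  1101(✓)
size-2^1 implicants → -001(✓)  -100(✓)  -101(✓)  0-01(✓)  0-10  00-1  001-  01-0  010-(✓)  1-00(✓)  1-01(✓)  100-(✓)  110-(✓)
size-2^2 implicants → --01  -10-  1-0-
Unchecked terms (primes): --01, -10-, 0-10, 00-1, 001-, 01-0, 1-0-
Minterm coverage:
  m1 ⊆ --01,00-1
  m2 ⊆ 0-10,001-
  m3 ⊆ 00-1,001-
  m4 ⊆ -10-,01-0
  m5 ⊆ --01,-10-
  m6 ⊆ 0-10,01-0
  m8 ⊆ 1-0- [E]
  m9 ⊆ --01,1-0-
  m12 ⊆ -10-,1-0-
  m13 ⊆ --01,-10-,1-0-
E = {1-0-}
Petrick residual → --01, 001-, 01-0
Cover = c'd + a'b'c + a'bd' + ac'  |cover|=4

4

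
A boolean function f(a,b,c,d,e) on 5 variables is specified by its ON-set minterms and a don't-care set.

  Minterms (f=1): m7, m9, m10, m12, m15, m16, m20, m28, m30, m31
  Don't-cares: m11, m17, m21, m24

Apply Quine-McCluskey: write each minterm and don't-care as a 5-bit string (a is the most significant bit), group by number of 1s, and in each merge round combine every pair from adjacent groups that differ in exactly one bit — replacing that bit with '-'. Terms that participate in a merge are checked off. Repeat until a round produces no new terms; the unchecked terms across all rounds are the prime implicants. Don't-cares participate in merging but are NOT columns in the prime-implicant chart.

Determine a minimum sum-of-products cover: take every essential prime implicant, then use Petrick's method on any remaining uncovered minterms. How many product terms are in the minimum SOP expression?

6

[col 0] 00111*, 01001*, 01010*, 01011*, 01100*, 01111*, 10000*, 10001*, 10100*, 10101*, 11000*, 11100*, 11110*, 11111*
[col 1] -1100, -1111, 0-111, 01-11, 010-1, 0101-, 1-000*, 1-100*, 10-00*, 10-01*, 1000-*, 1010-*, 11-00*, 111-0, 1111-
[col 2] 1--00, 10-0-
Prime implicants: -1100, -1111, 0-111, 01-11, 010-1, 0101-, 1--00, 10-0-, 111-0, 1111-
PI chart (minterm → PIs covering it):
  7 | 0-111  (sole → essential)
  9 | 010-1  (sole → essential)
  10 | 0101-  (sole → essential)
  12 | -1100  (sole → essential)
  15 | -1111,0-111,01-11
  16 | 1--00,10-0-
  20 | 1--00,10-0-
  28 | -1100,1--00,111-0
  30 | 111-0,1111-
  31 | -1111,1111-
Essential prime implicants: -1100, 0-111, 010-1, 0101-
Petrick residual → 1--00, 1111-
Minimum SOP uses 6 PIs: bcd'e' + a'cde + a'bc'e + a'bc'd + ad'e' + abcd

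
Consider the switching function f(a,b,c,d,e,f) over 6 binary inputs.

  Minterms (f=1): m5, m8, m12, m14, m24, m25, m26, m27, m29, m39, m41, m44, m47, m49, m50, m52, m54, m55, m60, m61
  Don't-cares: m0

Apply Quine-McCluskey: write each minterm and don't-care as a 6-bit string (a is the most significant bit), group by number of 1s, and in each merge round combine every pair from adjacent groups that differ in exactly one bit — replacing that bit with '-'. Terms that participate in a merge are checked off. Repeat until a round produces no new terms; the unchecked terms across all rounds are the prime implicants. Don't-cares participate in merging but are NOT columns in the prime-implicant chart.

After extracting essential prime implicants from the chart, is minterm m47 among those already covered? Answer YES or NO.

Round 0: 000000✓ 000101 001000✓ 001100✓ 001110✓ 011000✓ 011001✓ 011010✓ 011011✓ 011101✓ 100111✓ 101001 101100✓ 101111✓ 110001 110010✓ 110100✓ 110110✓ 110111✓ 111100✓ 111101✓
Round 1: -01100 -11101 0-1000 00-000 001-00 0011-0 011-01 0110-0✓ 0110-1✓ 01100-✓ 01101-✓ 1-0111 1-1100 10-111 11-100 110-10 1101-0 11011- 11110-
Round 2: 0110--
PIs = {-01100, -11101, 0-1000, 00-000, 000101, 001-00, 0011-0, 011-01, 0110--, 1-0111, 1-1100, 10-111, 101001, 11-100, 110-10, 110001, 1101-0, 11011-, 11110-}
Coverage chart:
  m5: 000101 ←essential
  m8: 0-1000,00-000,001-00
  m12: -01100,001-00,0011-0
  m14: 0011-0 ←essential
  m24: 0-1000,0110--
  m25: 011-01,0110--
  m26: 0110-- ←essential
  m27: 0110-- ←essential
  m29: -11101,011-01
  m39: 1-0111,10-111
  m41: 101001 ←essential
  m44: -01100,1-1100
  m47: 10-111 ←essential
  m49: 110001 ←essential
  m50: 110-10 ←essential
  m52: 11-100,1101-0
  m54: 110-10,1101-0,11011-
  m55: 1-0111,11011-
  m60: 1-1100,11-100,11110-
  m61: -11101,11110-
Essential: 000101, 0011-0, 0110--, 10-111, 101001, 110-10, 110001

YES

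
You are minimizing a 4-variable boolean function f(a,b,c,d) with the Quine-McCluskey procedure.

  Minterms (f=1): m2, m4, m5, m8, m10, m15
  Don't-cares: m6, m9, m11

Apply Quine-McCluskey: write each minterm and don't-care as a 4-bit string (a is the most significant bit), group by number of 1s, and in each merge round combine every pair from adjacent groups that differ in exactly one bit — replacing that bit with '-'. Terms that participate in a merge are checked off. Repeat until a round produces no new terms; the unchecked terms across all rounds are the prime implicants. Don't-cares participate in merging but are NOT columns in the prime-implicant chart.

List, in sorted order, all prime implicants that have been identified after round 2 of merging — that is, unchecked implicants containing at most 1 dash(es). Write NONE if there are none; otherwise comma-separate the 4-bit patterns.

Round 0: 0010✓ 0100✓ 0101✓ 0110✓ 1000✓ 1001✓ 1010✓ 1011✓ 1111✓
Round 1: -010 0-10 01-0 010- 1-11 10-0✓ 10-1✓ 100-✓ 101-✓
Round 2: 10--
PIs = {-010, 0-10, 01-0, 010-, 1-11, 10--}

-010, 0-10, 01-0, 010-, 1-11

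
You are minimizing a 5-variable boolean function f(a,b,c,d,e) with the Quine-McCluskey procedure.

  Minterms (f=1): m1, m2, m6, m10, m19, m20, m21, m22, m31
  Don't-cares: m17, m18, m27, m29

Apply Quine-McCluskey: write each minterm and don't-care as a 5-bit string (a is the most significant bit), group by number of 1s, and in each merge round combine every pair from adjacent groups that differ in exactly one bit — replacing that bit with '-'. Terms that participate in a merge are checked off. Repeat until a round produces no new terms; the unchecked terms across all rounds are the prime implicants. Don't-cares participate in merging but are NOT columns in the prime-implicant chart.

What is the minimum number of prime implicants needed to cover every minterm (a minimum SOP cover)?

6

size-2^0 implicants → 00001(✓)  00010(✓)  00110(✓)  01010(✓)  10001(✓)  10010(✓)  10011(✓)  10100(✓)  10101(✓)  10110(✓)  11011(✓)  11101(✓)  11111(✓)
size-2^1 implicants → -0001  -0010(✓)  -0110(✓)  0-010  00-10(✓)  1-011  1-101  10-01  10-10(✓)  100-1  1001-  101-0  1010-  11-11  111-1
size-2^2 implicants → -0-10
Unchecked terms (primes): -0-10, -0001, 0-010, 1-011, 1-101, 10-01, 100-1, 1001-, 101-0, 1010-, 11-11, 111-1
Minterm coverage:
  m1 ⊆ -0001 [E]
  m2 ⊆ -0-10,0-010
  m6 ⊆ -0-10 [E]
  m10 ⊆ 0-010 [E]
  m19 ⊆ 1-011,100-1,1001-
  m20 ⊆ 101-0,1010-
  m21 ⊆ 1-101,10-01,1010-
  m22 ⊆ -0-10,101-0
  m31 ⊆ 11-11,111-1
E = {-0-10, -0001, 0-010}
Petrick residual → 1-011, 1010-, 11-11
Cover = b'de' + b'c'd'e + a'c'de' + ac'de + ab'cd' + abde  |cover|=6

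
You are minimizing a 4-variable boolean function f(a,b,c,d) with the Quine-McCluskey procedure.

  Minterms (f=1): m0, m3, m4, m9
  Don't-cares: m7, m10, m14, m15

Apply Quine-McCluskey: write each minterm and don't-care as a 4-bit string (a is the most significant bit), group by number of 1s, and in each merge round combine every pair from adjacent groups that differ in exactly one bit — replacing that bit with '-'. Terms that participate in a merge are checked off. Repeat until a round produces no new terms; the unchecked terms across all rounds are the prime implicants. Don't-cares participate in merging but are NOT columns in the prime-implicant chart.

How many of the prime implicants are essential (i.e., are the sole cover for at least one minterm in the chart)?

size-2^0 implicants → 0000(✓)  0011(✓)  0100(✓)  0111(✓)  1001  1010(✓)  1110(✓)  1111(✓)
size-2^1 implicants → -111  0-00  0-11  1-10  111-
Unchecked terms (primes): -111, 0-00, 0-11, 1-10, 1001, 111-
Minterm coverage:
  m0 ⊆ 0-00 [E]
  m3 ⊆ 0-11 [E]
  m4 ⊆ 0-00 [E]
  m9 ⊆ 1001 [E]
E = {0-00, 0-11, 1001}

3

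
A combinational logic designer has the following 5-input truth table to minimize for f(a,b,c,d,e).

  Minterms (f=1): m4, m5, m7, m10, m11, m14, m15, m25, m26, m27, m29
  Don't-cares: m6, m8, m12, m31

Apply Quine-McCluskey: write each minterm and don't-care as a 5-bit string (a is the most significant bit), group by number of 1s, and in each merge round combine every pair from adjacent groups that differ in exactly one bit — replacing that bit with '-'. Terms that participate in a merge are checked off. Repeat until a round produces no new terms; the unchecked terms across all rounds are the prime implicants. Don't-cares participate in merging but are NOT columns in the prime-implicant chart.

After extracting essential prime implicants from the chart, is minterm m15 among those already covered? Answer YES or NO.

NO

size-2^0 implicants → 00100(✓)  00101(✓)  00110(✓)  00111(✓)  01000(✓)  01010(✓)  01011(✓)  01100(✓)  01110(✓)  01111(✓)  11001(✓)  11010(✓)  11011(✓)  11101(✓)  11111(✓)
size-2^1 implicants → -1010(✓)  -1011(✓)  -1111(✓)  0-100(✓)  0-110(✓)  0-111(✓)  001-0(✓)  001-1(✓)  0010-(✓)  0011-(✓)  01-00(✓)  01-10(✓)  01-11(✓)  010-0(✓)  0101-(✓)  011-0(✓)  0111-(✓)  11-01(✓)  11-11(✓)  110-1(✓)  1101-(✓)  111-1(✓)
size-2^2 implicants → -1-11  -101-  0-1-0  0-11-  001--  01--0  01-1-  11--1
Unchecked terms (primes): -1-11, -101-, 0-1-0, 0-11-, 001--, 01--0, 01-1-, 11--1
Minterm coverage:
  m4 ⊆ 0-1-0,001--
  m5 ⊆ 001-- [E]
  m7 ⊆ 0-11-,001--
  m10 ⊆ -101-,01--0,01-1-
  m11 ⊆ -1-11,-101-,01-1-
  m14 ⊆ 0-1-0,0-11-,01--0,01-1-
  m15 ⊆ -1-11,0-11-,01-1-
  m25 ⊆ 11--1 [E]
  m26 ⊆ -101- [E]
  m27 ⊆ -1-11,-101-,11--1
  m29 ⊆ 11--1 [E]
E = {-101-, 001--, 11--1}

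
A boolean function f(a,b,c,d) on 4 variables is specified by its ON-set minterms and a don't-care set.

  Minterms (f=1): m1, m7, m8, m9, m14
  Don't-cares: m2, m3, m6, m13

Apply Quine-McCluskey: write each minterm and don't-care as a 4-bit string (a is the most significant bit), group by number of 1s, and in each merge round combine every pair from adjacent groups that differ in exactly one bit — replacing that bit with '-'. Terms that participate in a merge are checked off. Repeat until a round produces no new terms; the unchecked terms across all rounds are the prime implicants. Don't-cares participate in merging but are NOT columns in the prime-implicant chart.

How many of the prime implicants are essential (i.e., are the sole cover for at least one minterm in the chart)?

Round 0: 0001✓ 0010✓ 0011✓ 0110✓ 0111✓ 1000✓ 1001✓ 1101✓ 1110✓
Round 1: -001 -110 0-10✓ 0-11✓ 00-1 001-✓ 011-✓ 1-01 100-
Round 2: 0-1-
PIs = {-001, -110, 0-1-, 00-1, 1-01, 100-}
Coverage chart:
  m1: -001,00-1
  m7: 0-1- ←essential
  m8: 100- ←essential
  m9: -001,1-01,100-
  m14: -110 ←essential
Essential: -110, 0-1-, 100-

3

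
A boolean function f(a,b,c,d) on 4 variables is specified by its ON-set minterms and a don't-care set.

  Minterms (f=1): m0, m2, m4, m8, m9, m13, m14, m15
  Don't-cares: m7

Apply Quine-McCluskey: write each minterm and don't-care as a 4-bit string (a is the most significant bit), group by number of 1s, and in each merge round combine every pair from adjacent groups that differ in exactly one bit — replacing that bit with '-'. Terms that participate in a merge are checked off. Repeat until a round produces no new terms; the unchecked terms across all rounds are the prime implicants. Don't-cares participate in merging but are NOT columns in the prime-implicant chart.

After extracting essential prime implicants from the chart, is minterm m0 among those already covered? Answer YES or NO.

[col 0] 0000*, 0010*, 0100*, 0111*, 1000*, 1001*, 1101*, 1110*, 1111*
[col 1] -000, -111, 0-00, 00-0, 1-01, 100-, 11-1, 111-
Prime implicants: -000, -111, 0-00, 00-0, 1-01, 100-, 11-1, 111-
PI chart (minterm → PIs covering it):
  0 | -000,0-00,00-0
  2 | 00-0  (sole → essential)
  4 | 0-00  (sole → essential)
  8 | -000,100-
  9 | 1-01,100-
  13 | 1-01,11-1
  14 | 111-  (sole → essential)
  15 | -111,11-1,111-
Essential prime implicants: 0-00, 00-0, 111-

YES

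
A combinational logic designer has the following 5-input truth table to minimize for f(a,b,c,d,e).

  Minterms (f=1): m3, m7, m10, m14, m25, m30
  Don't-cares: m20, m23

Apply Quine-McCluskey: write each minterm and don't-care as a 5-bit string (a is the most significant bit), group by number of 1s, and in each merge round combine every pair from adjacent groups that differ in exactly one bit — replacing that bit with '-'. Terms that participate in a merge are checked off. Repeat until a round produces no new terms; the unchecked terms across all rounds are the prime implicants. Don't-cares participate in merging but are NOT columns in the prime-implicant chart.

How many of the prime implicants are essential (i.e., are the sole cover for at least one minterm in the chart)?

[col 0] 00011*, 00111*, 01010*, 01110*, 10100, 10111*, 11001, 11110*
[col 1] -0111, -1110, 00-11, 01-10
Prime implicants: -0111, -1110, 00-11, 01-10, 10100, 11001
PI chart (minterm → PIs covering it):
  3 | 00-11  (sole → essential)
  7 | -0111,00-11
  10 | 01-10  (sole → essential)
  14 | -1110,01-10
  25 | 11001  (sole → essential)
  30 | -1110  (sole → essential)
Essential prime implicants: -1110, 00-11, 01-10, 11001

4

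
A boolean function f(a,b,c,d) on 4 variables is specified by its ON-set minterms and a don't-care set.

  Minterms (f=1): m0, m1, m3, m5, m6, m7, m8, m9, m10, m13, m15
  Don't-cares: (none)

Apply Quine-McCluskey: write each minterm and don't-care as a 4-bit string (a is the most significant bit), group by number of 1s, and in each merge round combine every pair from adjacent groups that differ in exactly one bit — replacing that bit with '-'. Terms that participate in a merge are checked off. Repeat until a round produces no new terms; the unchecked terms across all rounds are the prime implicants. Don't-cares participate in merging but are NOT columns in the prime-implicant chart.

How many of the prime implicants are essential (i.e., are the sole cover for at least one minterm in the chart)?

5

Round 0: 0000✓ 0001✓ 0011✓ 0101✓ 0110✓ 0111✓ 1000✓ 1001✓ 1010✓ 1101✓ 1111✓
Round 1: -000✓ -001✓ -101✓ -111✓ 0-01✓ 0-11✓ 00-1✓ 000-✓ 01-1✓ 011- 1-01✓ 10-0 100-✓ 11-1✓
Round 2: --01 -00- -1-1 0--1
PIs = {--01, -00-, -1-1, 0--1, 011-, 10-0}
Coverage chart:
  m0: -00- ←essential
  m1: --01,-00-,0--1
  m3: 0--1 ←essential
  m5: --01,-1-1,0--1
  m6: 011- ←essential
  m7: -1-1,0--1,011-
  m8: -00-,10-0
  m9: --01,-00-
  m10: 10-0 ←essential
  m13: --01,-1-1
  m15: -1-1 ←essential
Essential: -00-, -1-1, 0--1, 011-, 10-0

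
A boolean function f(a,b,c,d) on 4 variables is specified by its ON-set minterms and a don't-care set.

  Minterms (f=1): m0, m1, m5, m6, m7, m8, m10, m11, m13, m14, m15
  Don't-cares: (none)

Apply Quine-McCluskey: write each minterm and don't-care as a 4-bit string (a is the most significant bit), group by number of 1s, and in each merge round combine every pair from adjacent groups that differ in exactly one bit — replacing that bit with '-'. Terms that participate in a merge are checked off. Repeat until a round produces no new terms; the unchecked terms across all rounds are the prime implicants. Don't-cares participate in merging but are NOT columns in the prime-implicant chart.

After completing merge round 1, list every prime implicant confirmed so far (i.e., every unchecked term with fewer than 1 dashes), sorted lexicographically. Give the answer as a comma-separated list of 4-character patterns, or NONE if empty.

[col 0] 0000*, 0001*, 0101*, 0110*, 0111*, 1000*, 1010*, 1011*, 1101*, 1110*, 1111*
[col 1] -000, -101*, -110*, -111*, 0-01, 000-, 01-1*, 011-*, 1-10*, 1-11*, 10-0, 101-*, 11-1*, 111-*
[col 2] -1-1, -11-, 1-1-
Prime implicants: -000, -1-1, -11-, 0-01, 000-, 1-1-, 10-0

NONE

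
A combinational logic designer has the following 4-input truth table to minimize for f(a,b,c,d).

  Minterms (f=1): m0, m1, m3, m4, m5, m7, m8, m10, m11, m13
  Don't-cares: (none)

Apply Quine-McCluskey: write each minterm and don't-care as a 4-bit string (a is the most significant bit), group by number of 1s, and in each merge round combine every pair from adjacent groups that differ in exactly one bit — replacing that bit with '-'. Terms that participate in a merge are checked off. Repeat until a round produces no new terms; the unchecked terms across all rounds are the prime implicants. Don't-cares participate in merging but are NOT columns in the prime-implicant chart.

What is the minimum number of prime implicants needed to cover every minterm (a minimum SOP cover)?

5

size-2^0 implicants → 0000(✓)  0001(✓)  0011(✓)  0100(✓)  0101(✓)  0111(✓)  1000(✓)  1010(✓)  1011(✓)  1101(✓)
size-2^1 implicants → -000  -011  -101  0-00(✓)  0-01(✓)  0-11(✓)  00-1(✓)  000-(✓)  01-1(✓)  010-(✓)  10-0  101-
size-2^2 implicants → 0--1  0-0-
Unchecked terms (primes): -000, -011, -101, 0--1, 0-0-, 10-0, 101-
Minterm coverage:
  m0 ⊆ -000,0-0-
  m1 ⊆ 0--1,0-0-
  m3 ⊆ -011,0--1
  m4 ⊆ 0-0- [E]
  m5 ⊆ -101,0--1,0-0-
  m7 ⊆ 0--1 [E]
  m8 ⊆ -000,10-0
  m10 ⊆ 10-0,101-
  m11 ⊆ -011,101-
  m13 ⊆ -101 [E]
E = {-101, 0--1, 0-0-}
Petrick residual → -000, 101-
Cover = b'c'd' + bc'd + a'd + a'c' + ab'c  |cover|=5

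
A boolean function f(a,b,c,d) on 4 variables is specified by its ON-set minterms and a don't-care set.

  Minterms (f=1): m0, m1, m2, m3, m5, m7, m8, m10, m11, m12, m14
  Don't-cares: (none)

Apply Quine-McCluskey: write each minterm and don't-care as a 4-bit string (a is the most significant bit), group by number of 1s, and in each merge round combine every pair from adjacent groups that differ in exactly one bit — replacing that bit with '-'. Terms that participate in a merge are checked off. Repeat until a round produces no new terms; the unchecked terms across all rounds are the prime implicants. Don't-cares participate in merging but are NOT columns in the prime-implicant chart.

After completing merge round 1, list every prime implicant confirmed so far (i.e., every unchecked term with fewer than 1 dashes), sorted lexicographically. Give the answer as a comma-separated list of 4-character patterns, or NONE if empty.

Round 0: 0000✓ 0001✓ 0010✓ 0011✓ 0101✓ 0111✓ 1000✓ 1010✓ 1011✓ 1100✓ 1110✓
Round 1: -000✓ -010✓ -011✓ 0-01✓ 0-11✓ 00-0✓ 00-1✓ 000-✓ 001-✓ 01-1✓ 1-00✓ 1-10✓ 10-0✓ 101-✓ 11-0✓
Round 2: -0-0 -01- 0--1 00-- 1--0
PIs = {-0-0, -01-, 0--1, 00--, 1--0}

NONE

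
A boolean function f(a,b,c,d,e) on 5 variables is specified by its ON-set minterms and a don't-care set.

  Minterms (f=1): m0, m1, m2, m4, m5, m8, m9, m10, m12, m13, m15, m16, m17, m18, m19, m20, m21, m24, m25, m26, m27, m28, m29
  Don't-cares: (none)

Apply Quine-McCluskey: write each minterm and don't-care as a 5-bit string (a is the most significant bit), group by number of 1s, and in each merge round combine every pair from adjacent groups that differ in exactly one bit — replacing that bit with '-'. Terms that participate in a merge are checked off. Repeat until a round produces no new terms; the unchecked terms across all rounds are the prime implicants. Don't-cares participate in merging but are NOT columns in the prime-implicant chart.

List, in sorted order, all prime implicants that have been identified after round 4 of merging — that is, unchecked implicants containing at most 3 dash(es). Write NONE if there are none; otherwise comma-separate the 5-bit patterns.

--0-0, 011-1, 1-0--

[col 0] 00000*, 00001*, 00010*, 00100*, 00101*, 01000*, 01001*, 01010*, 01100*, 01101*, 01111*, 10000*, 10001*, 10010*, 10011*, 10100*, 10101*, 11000*, 11001*, 11010*, 11011*, 11100*, 11101*
[col 1] -0000*, -0001*, -0010*, -0100*, -0101*, -1000*, -1001*, -1010*, -1100*, -1101*, 0-000*, 0-001*, 0-010*, 0-100*, 0-101*, 00-00*, 00-01*, 000-0*, 0000-*, 0010-*, 01-00*, 01-01*, 010-0*, 0100-*, 011-1, 0110-*, 1-000*, 1-001*, 1-010*, 1-011*, 1-100*, 1-101*, 10-00*, 10-01*, 100-0*, 100-1*, 1000-*, 1001-*, 1010-*, 11-00*, 11-01*, 110-0*, 110-1*, 1100-*, 1101-*, 1110-*
[col 2] --000*, --001*, --010*, --100*, --101*, -0-00*, -0-01*, -00-0*, -000-*, -010-*, -1-00*, -1-01*, -10-0*, -100-*, -110-*, 0--00*, 0--01*, 0-0-0*, 0-00-*, 0-10-*, 00-0-*, 01-0-*, 1--00*, 1--01*, 1-0-0*, 1-0-1*, 1-00-*, 1-01-*, 1-10-*, 10-0-*, 100--*, 11-0-*, 110--*
[col 3] ---00*, ---01*, --0-0, --00-*, --10-*, -0-0-*, -1-0-*, 0--0-*, 1--0-*, 1-0--
[col 4] ---0-
Prime implicants: ---0-, --0-0, 011-1, 1-0--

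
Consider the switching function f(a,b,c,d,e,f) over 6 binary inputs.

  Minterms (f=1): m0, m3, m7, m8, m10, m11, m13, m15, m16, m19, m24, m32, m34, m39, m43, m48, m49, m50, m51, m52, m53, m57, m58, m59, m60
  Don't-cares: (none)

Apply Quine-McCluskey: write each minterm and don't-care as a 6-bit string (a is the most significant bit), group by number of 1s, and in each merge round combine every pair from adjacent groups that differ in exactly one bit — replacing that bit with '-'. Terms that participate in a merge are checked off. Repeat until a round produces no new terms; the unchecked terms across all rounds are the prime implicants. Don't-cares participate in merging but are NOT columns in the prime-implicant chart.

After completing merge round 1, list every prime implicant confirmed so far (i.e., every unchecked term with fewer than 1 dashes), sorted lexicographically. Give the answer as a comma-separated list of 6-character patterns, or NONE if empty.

NONE

size-2^0 implicants → 000000(✓)  000011(✓)  000111(✓)  001000(✓)  001010(✓)  001011(✓)  001101(✓)  001111(✓)  010000(✓)  010011(✓)  011000(✓)  100000(✓)  100010(✓)  100111(✓)  101011(✓)  110000(✓)  110001(✓)  110010(✓)  110011(✓)  110100(✓)  110101(✓)  111001(✓)  111010(✓)  111011(✓)  111100(✓)
size-2^1 implicants → -00000(✓)  -00111  -01011  -10000(✓)  -10011  0-0000(✓)  0-0011  0-1000(✓)  00-000(✓)  00-011(✓)  00-111(✓)  000-11(✓)  001-11(✓)  0010-0  00101-  0011-1  01-000(✓)  1-0000(✓)  1-0010(✓)  1-1011  1000-0(✓)  11-001(✓)  11-010(✓)  11-011(✓)  11-100  110-00(✓)  110-01(✓)  1100-0(✓)  1100-1(✓)  11000-(✓)  11001-(✓)  11010-(✓)  1110-1(✓)  11101-(✓)
size-2^2 implicants → --0000  0--000  00--11  1-00-0  11-0-1  11-01-  110-0-  1100--
Unchecked terms (primes): --0000, -00111, -01011, -10011, 0--000, 0-0011, 00--11, 0010-0, 00101-, 0011-1, 1-00-0, 1-1011, 11-0-1, 11-01-, 11-100, 110-0-, 1100--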